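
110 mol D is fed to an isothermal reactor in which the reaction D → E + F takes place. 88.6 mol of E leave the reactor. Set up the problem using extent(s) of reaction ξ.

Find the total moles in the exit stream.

199 mol

For E: n = n₀ + 1ξ → 88.6 = 0 + 1ξ, giving ξ = 88.6 mol.
Outlet amounts (n = n₀ + ν ξ):
  D: 110 − 1(88.6) = 21.4
  E: 0 + 1(88.6) = 88.6
  F: 0 + 1(88.6) = 88.6
Total out = 21.4 + 88.6 + 88.6 = 198.6 mol.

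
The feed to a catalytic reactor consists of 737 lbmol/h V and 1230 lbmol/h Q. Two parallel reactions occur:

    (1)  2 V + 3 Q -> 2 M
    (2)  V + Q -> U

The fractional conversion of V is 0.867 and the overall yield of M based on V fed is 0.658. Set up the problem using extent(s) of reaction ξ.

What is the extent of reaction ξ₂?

Yield of M: 2ξ₁ / 737 = 0.658 → ξ₁ = 242.5 lbmol/h.
Conversion of V: 2ξ₁ + 1ξ₂ = 0.867 × 737 = 639 → ξ₂ = 154 lbmol/h.
Outlet amounts (n = n₀ + Σ ν·ξ):
  V: 737 − 2(242.5) − 1(154) = 98.02
  Q: 1230 − 3(242.5) − 1(154) = 348.5
  M: 0 + 2(242.5) = 484.9
  U: 0 + 1(154) = 154

ξ₂ = 154 lbmol/h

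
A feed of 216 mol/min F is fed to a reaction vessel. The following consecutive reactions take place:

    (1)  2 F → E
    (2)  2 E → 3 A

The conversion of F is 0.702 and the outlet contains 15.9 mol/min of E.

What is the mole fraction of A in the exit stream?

0.528

Conversion of F: F consumed = 2ξ₁ = 0.702 × 216 → ξ₁ = 75.82 mol/min.
E balance: n_E = 0 + 1ξ₁ − 2ξ₂ = 15.9 → ξ₂ = (1·75.82 − 15.9)/2 = 29.96 mol/min.
Outlet amounts (n = n₀ + Σ ν·ξ):
  F: 216 − 2(75.82) = 64.37
  E: 0 + 1(75.82) − 2(29.96) = 15.9
  A: 0 + 3(29.96) = 89.87
Total out = 170.1 mol/min; y_A = 89.87 / 170.1 = 0.5282.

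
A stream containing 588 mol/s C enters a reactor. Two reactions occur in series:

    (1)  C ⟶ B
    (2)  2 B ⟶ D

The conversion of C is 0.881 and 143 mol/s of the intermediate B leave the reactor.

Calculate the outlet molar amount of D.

188 mol/s

Conversion of C: C consumed = 1ξ₁ = 0.881 × 588 → ξ₁ = 518 mol/s.
B balance: n_B = 0 + 1ξ₁ − 2ξ₂ = 143 → ξ₂ = (1·518 − 143)/2 = 187.5 mol/s.
Outlet amounts (n = n₀ + Σ ν·ξ):
  C: 588 − 1(518) = 69.97
  B: 0 + 1(518) − 2(187.5) = 143
  D: 0 + 1(187.5) = 187.5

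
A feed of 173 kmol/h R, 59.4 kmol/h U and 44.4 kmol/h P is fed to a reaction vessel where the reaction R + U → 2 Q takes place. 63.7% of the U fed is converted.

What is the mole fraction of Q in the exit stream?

0.273

U reacted = 0.637 × 59.4 = 37.84 kmol/h; ν_U = −1, so ξ = 37.84/1 = 37.84 kmol/h.
Outlet amounts (n = n₀ + ν ξ):
  R: 173 − 1(37.84) = 135.2
  U: 59.4 − 1(37.84) = 21.56
  Q: 0 + 2(37.84) = 75.68
  P: 44.4 (inert)
Total out = 276.8 kmol/h; y_Q = 75.68 / 276.8 = 0.2734.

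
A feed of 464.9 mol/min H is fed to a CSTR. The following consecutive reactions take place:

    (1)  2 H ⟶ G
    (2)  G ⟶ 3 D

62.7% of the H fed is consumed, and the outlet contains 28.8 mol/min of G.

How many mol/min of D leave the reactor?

351 mol/min

Conversion of H: H consumed = 2ξ₁ = 0.627 × 464.9 → ξ₁ = 145.7 mol/min.
G balance: n_G = 0 + 1ξ₁ − 1ξ₂ = 28.8 → ξ₂ = (1·145.7 − 28.8)/1 = 116.9 mol/min.
Outlet amounts (n = n₀ + Σ ν·ξ):
  H: 464.9 − 2(145.7) = 173.4
  G: 0 + 1(145.7) − 1(116.9) = 28.8
  D: 0 + 3(116.9) = 350.8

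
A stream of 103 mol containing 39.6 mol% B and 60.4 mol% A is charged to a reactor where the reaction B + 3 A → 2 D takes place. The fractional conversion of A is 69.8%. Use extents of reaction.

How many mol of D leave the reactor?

A reacted = 0.698 × 62.21 = 43.42 mol; ν_A = −3, so ξ = 43.42/3 = 14.47 mol.
Outlet amounts (n = n₀ + ν ξ):
  B: 40.79 − 1(14.47) = 26.31
  A: 62.21 − 3(14.47) = 18.79
  D: 0 + 2(14.47) = 28.95

28.9 mol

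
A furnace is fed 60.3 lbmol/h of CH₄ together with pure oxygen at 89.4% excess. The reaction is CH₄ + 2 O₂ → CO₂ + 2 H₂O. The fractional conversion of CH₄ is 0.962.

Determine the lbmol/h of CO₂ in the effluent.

Stoichiometric O₂ = 2 × 60.3 = 120.6 lbmol/h; O₂ fed = 120.6 × 1.894 = 228.4 lbmol/h.
Fuel reacted = 0.962 × 60.3 → ξ = 58.01 lbmol/h.
Outlet (n = n₀ + ν ξ):
  CH₄: 60.3 − 1(58.01) = 2.291
  O₂: 228.4 − 2(58.01) = 112.4
  CO₂: 0 + 1(58.01) = 58.01
  H₂O: 0 + 2(58.01) = 116

58 lbmol/h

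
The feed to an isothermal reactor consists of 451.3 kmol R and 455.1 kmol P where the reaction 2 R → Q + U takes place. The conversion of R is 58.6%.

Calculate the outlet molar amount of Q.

R reacted = 0.586 × 451.3 = 264.5 kmol; ν_R = −2, so ξ = 264.5/2 = 132.2 kmol.
Outlet amounts (n = n₀ + ν ξ):
  R: 451.3 − 2(132.2) = 186.8
  Q: 0 + 1(132.2) = 132.2
  U: 0 + 1(132.2) = 132.2
  P: 455.1 (inert)

132 kmol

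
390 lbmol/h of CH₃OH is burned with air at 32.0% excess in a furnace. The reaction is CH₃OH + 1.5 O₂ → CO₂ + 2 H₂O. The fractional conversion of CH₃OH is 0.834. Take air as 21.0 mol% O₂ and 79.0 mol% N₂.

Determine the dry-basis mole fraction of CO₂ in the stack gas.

Stoichiometric O₂ = 1.5 × 390 = 585 lbmol/h; O₂ fed = 585 × 1.320 = 772.2 lbmol/h.
N₂ fed = 772.2 × 79/21 = 2905 lbmol/h.
Fuel reacted = 0.834 × 390 → ξ = 325.3 lbmol/h.
Outlet (n = n₀ + ν ξ):
  CH₃OH: 390 − 1(325.3) = 64.74
  O₂: 772.2 − 1.5(325.3) = 284.3
  N₂: 2905 (inert)
  CO₂: 0 + 1(325.3) = 325.3
  H₂O: 0 + 2(325.3) = 650.5
Dry total = 3579 lbmol/h; y_CO₂ (dry) = 325.3 / 3579 = 0.09087.

0.0909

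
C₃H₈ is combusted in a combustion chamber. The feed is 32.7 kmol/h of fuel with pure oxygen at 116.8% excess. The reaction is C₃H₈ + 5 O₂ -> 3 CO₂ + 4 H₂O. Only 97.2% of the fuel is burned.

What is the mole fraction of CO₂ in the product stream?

Stoichiometric O₂ = 5 × 32.7 = 163.5 kmol/h; O₂ fed = 163.5 × 2.168 = 354.5 kmol/h.
Fuel reacted = 0.972 × 32.7 → ξ = 31.78 kmol/h.
Outlet (n = n₀ + ν ξ):
  C₃H₈: 32.7 − 1(31.78) = 0.9156
  O₂: 354.5 − 5(31.78) = 195.5
  CO₂: 0 + 3(31.78) = 95.35
  H₂O: 0 + 4(31.78) = 127.1
Total out = 419 kmol/h; y_CO₂ = 95.35 / 419 = 0.2276.

0.228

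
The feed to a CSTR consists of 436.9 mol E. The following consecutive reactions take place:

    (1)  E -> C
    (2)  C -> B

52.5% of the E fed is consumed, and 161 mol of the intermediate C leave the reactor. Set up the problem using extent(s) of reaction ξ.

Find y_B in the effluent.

Conversion of E: E consumed = 1ξ₁ = 0.525 × 436.9 → ξ₁ = 229.4 mol.
C balance: n_C = 0 + 1ξ₁ − 1ξ₂ = 161 → ξ₂ = (1·229.4 − 161)/1 = 68.37 mol.
Outlet amounts (n = n₀ + Σ ν·ξ):
  E: 436.9 − 1(229.4) = 207.5
  C: 0 + 1(229.4) − 1(68.37) = 161
  B: 0 + 1(68.37) = 68.37
Total out = 436.9 mol; y_B = 68.37 / 436.9 = 0.1565.

0.156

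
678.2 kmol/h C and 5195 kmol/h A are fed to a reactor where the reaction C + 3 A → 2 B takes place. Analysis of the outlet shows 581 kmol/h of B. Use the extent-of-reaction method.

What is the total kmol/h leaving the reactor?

5290 kmol/h

For B: n = n₀ + 2ξ → 581 = 0 + 2ξ, giving ξ = 290.5 kmol/h.
Outlet amounts (n = n₀ + ν ξ):
  C: 678.2 − 1(290.5) = 387.7
  A: 5195 − 3(290.5) = 4324
  B: 0 + 2(290.5) = 581
Total out = 387.7 + 4324 + 581 = 5292 kmol/h.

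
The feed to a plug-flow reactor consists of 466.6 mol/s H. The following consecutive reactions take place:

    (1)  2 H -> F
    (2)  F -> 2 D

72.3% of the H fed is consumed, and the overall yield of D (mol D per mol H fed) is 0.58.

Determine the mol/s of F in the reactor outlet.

33.4 mol/s

Conversion of H: H consumed = 2ξ₁ = 0.723 × 466.6 → ξ₁ = 168.7 mol/s.
Yield of D: 2ξ₂ / 466.6 = 0.58 → ξ₂ = 135.3 mol/s.
Outlet amounts (n = n₀ + Σ ν·ξ):
  H: 466.6 − 2(168.7) = 129.2
  F: 0 + 1(168.7) − 1(135.3) = 33.36
  D: 0 + 2(135.3) = 270.6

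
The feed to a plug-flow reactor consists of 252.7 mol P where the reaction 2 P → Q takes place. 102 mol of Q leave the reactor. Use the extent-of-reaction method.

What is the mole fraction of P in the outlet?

0.323

For Q: n = n₀ + 1ξ → 102 = 0 + 1ξ, giving ξ = 102 mol.
Outlet amounts (n = n₀ + ν ξ):
  P: 252.7 − 2(102) = 48.7
  Q: 0 + 1(102) = 102
Total out = 150.7 mol; y_P = 48.7 / 150.7 = 0.3232.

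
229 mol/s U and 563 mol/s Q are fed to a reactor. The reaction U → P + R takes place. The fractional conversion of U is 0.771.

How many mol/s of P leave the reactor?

U reacted = 0.771 × 229 = 176.6 mol/s; ν_U = −1, so ξ = 176.6/1 = 176.6 mol/s.
Outlet amounts (n = n₀ + ν ξ):
  U: 229 − 1(176.6) = 52.44
  P: 0 + 1(176.6) = 176.6
  R: 0 + 1(176.6) = 176.6
  Q: 563 (inert)

177 mol/s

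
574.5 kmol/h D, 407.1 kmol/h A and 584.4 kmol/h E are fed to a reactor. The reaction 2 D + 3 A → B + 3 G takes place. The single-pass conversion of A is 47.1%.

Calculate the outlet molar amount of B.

A reacted = 0.471 × 407.1 = 191.7 kmol/h; ν_A = −3, so ξ = 191.7/3 = 63.91 kmol/h.
Outlet amounts (n = n₀ + ν ξ):
  D: 574.5 − 2(63.91) = 446.7
  A: 407.1 − 3(63.91) = 215.4
  B: 0 + 1(63.91) = 63.91
  G: 0 + 3(63.91) = 191.7
  E: 584.4 (inert)

63.9 kmol/h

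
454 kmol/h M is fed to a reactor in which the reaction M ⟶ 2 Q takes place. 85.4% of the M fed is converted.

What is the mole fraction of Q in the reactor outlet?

0.921

M reacted = 0.854 × 454 = 387.7 kmol/h; ν_M = −1, so ξ = 387.7/1 = 387.7 kmol/h.
Outlet amounts (n = n₀ + ν ξ):
  M: 454 − 1(387.7) = 66.28
  Q: 0 + 2(387.7) = 775.4
Total out = 841.7 kmol/h; y_Q = 775.4 / 841.7 = 0.9213.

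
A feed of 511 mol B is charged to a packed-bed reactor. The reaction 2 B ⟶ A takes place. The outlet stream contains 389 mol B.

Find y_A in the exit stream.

0.136

For B: n = n₀ − 2ξ → 389 = 511 − 2ξ, giving ξ = 61 mol.
Outlet amounts (n = n₀ + ν ξ):
  B: 511 − 2(61) = 389
  A: 0 + 1(61) = 61
Total out = 450 mol; y_A = 61 / 450 = 0.1356.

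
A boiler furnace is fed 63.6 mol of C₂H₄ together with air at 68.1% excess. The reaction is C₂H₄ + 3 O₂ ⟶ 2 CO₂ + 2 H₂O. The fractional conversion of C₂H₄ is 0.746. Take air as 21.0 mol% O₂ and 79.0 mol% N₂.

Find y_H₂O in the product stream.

0.0596

Stoichiometric O₂ = 3 × 63.6 = 190.8 mol; O₂ fed = 190.8 × 1.681 = 320.7 mol.
N₂ fed = 320.7 × 79/21 = 1207 mol.
Fuel reacted = 0.746 × 63.6 → ξ = 47.45 mol.
Outlet (n = n₀ + ν ξ):
  C₂H₄: 63.6 − 1(47.45) = 16.15
  O₂: 320.7 − 3(47.45) = 178.4
  N₂: 1207 (inert)
  CO₂: 0 + 2(47.45) = 94.89
  H₂O: 0 + 2(47.45) = 94.89
Total out = 1591 mol; y_H₂O = 94.89 / 1591 = 0.05965.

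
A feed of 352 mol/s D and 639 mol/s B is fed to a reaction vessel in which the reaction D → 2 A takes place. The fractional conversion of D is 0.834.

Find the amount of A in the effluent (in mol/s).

D reacted = 0.834 × 352 = 293.6 mol/s; ν_D = −1, so ξ = 293.6/1 = 293.6 mol/s.
Outlet amounts (n = n₀ + ν ξ):
  D: 352 − 1(293.6) = 58.43
  A: 0 + 2(293.6) = 587.1
  B: 639 (inert)

587 mol/s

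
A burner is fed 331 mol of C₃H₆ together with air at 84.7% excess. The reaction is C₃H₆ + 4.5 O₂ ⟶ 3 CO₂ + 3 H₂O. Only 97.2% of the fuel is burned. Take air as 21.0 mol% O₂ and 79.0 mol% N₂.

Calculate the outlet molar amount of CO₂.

965 mol

Stoichiometric O₂ = 4.5 × 331 = 1490 mol; O₂ fed = 1490 × 1.847 = 2751 mol.
N₂ fed = 2751 × 79/21 = 10350 mol.
Fuel reacted = 0.972 × 331 → ξ = 321.7 mol.
Outlet (n = n₀ + ν ξ):
  C₃H₆: 331 − 1(321.7) = 9.268
  O₂: 2751 − 4.5(321.7) = 1303
  N₂: 10350 (inert)
  CO₂: 0 + 3(321.7) = 965.2
  H₂O: 0 + 3(321.7) = 965.2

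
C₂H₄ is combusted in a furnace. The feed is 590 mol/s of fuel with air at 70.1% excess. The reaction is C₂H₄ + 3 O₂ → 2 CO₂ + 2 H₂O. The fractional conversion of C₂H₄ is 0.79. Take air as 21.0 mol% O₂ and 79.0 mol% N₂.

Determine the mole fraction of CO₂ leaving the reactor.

Stoichiometric O₂ = 3 × 590 = 1770 mol/s; O₂ fed = 1770 × 1.701 = 3011 mol/s.
N₂ fed = 3011 × 79/21 = 11330 mol/s.
Fuel reacted = 0.79 × 590 → ξ = 466.1 mol/s.
Outlet (n = n₀ + ν ξ):
  C₂H₄: 590 − 1(466.1) = 123.9
  O₂: 3011 − 3(466.1) = 1612
  N₂: 11330 (inert)
  CO₂: 0 + 2(466.1) = 932.2
  H₂O: 0 + 2(466.1) = 932.2
Total out = 14930 mol/s; y_CO₂ = 932.2 / 14930 = 0.06245.

0.0625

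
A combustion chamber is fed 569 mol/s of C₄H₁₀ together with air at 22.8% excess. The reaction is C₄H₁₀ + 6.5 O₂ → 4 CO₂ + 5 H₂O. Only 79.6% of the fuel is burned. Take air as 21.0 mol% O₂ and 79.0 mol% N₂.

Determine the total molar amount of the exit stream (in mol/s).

Stoichiometric O₂ = 6.5 × 569 = 3698 mol/s; O₂ fed = 3698 × 1.228 = 4542 mol/s.
N₂ fed = 4542 × 79/21 = 17090 mol/s.
Fuel reacted = 0.796 × 569 → ξ = 452.9 mol/s.
Outlet (n = n₀ + ν ξ):
  C₄H₁₀: 569 − 1(452.9) = 116.1
  O₂: 4542 − 6.5(452.9) = 1598
  N₂: 17090 (inert)
  CO₂: 0 + 4(452.9) = 1812
  H₂O: 0 + 5(452.9) = 2265
Total out = 116.1 + 1598 + 17090 + 1812 + 2265 = 22880 mol/s.

22900 mol/s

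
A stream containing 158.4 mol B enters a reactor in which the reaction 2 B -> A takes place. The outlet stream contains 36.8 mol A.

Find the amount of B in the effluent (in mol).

84.8 mol

For A: n = n₀ + 1ξ → 36.8 = 0 + 1ξ, giving ξ = 36.8 mol.
Outlet amounts (n = n₀ + ν ξ):
  B: 158.4 − 2(36.8) = 84.8
  A: 0 + 1(36.8) = 36.8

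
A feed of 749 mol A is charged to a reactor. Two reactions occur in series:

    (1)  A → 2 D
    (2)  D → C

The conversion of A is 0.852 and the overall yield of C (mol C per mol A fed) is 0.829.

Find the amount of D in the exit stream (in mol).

655 mol

Conversion of A: A consumed = 1ξ₁ = 0.852 × 749 → ξ₁ = 638.1 mol.
Yield of C: 1ξ₂ / 749 = 0.829 → ξ₂ = 620.9 mol.
Outlet amounts (n = n₀ + Σ ν·ξ):
  A: 749 − 1(638.1) = 110.9
  D: 0 + 2(638.1) − 1(620.9) = 655.4
  C: 0 + 1(620.9) = 620.9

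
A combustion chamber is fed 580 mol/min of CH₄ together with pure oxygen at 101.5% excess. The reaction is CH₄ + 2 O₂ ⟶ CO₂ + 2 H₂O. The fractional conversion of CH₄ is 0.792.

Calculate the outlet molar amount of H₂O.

919 mol/min

Stoichiometric O₂ = 2 × 580 = 1160 mol/min; O₂ fed = 1160 × 2.015 = 2337 mol/min.
Fuel reacted = 0.792 × 580 → ξ = 459.4 mol/min.
Outlet (n = n₀ + ν ξ):
  CH₄: 580 − 1(459.4) = 120.6
  O₂: 2337 − 2(459.4) = 1419
  CO₂: 0 + 1(459.4) = 459.4
  H₂O: 0 + 2(459.4) = 918.7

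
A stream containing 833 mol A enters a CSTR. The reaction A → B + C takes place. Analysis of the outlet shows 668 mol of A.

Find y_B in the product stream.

0.165

For A: n = n₀ − 1ξ → 668 = 833 − 1ξ, giving ξ = 165 mol.
Outlet amounts (n = n₀ + ν ξ):
  A: 833 − 1(165) = 668
  B: 0 + 1(165) = 165
  C: 0 + 1(165) = 165
Total out = 998 mol; y_B = 165 / 998 = 0.1653.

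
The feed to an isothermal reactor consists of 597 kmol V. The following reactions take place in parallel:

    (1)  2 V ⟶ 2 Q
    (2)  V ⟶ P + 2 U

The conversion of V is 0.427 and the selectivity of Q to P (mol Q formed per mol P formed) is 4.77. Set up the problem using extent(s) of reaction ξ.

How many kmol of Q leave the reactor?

Conversion of V: V consumed = 0.427 × 597 = 254.9 kmol = 2ξ₁ + 1ξ₂.
Selectivity: 2ξ₁ / (1ξ₂) = 4.77 → ξ₁ = 2.385 ξ₂.
Substitute: (2·2.385 + 1) ξ₂ = 254.9 → ξ₂ = 44.18 kmol, ξ₁ = 105.4 kmol.
Outlet amounts (n = n₀ + Σ ν·ξ):
  V: 597 − 2(105.4) − 1(44.18) = 342.1
  Q: 0 + 2(105.4) = 210.7
  P: 0 + 1(44.18) = 44.18
  U: 0 + 2(44.18) = 88.36

211 kmol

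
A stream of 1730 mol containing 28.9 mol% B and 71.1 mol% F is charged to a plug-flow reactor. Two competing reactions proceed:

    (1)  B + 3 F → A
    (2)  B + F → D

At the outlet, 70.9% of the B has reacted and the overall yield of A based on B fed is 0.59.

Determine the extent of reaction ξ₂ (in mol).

ξ₂ = 59.5 mol

Yield of A: 1ξ₁ / 500 = 0.59 → ξ₁ = 295 mol.
Conversion of B: 1ξ₁ + 1ξ₂ = 0.709 × 500 = 354.5 → ξ₂ = 59.5 mol.
Outlet amounts (n = n₀ + Σ ν·ξ):
  B: 500 − 1(295) − 1(59.5) = 145.5
  F: 1230 − 3(295) − 1(59.5) = 285.6
  A: 0 + 1(295) = 295
  D: 0 + 1(59.5) = 59.5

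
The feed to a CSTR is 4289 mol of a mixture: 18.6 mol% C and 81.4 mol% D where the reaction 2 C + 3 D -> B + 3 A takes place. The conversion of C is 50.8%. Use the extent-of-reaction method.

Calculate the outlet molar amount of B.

C reacted = 0.508 × 797.8 = 405.3 mol; ν_C = −2, so ξ = 405.3/2 = 202.6 mol.
Outlet amounts (n = n₀ + ν ξ):
  C: 797.8 − 2(202.6) = 392.5
  D: 3491 − 3(202.6) = 2883
  B: 0 + 1(202.6) = 202.6
  A: 0 + 3(202.6) = 607.9

203 mol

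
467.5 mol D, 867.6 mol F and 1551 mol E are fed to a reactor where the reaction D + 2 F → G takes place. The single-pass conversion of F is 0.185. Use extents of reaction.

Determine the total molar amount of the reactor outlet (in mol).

2730 mol

F reacted = 0.185 × 867.6 = 160.5 mol; ν_F = −2, so ξ = 160.5/2 = 80.25 mol.
Outlet amounts (n = n₀ + ν ξ):
  D: 467.5 − 1(80.25) = 387.2
  F: 867.6 − 2(80.25) = 707.1
  G: 0 + 1(80.25) = 80.25
  E: 1551 (inert)
Total out = 387.2 + 707.1 + 80.25 + 1551 = 2726 mol.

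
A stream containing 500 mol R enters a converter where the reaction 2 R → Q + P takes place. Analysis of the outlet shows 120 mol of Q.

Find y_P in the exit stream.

For Q: n = n₀ + 1ξ → 120 = 0 + 1ξ, giving ξ = 120 mol.
Outlet amounts (n = n₀ + ν ξ):
  R: 500 − 2(120) = 260
  Q: 0 + 1(120) = 120
  P: 0 + 1(120) = 120
Total out = 500 mol; y_P = 120 / 500 = 0.24.

0.24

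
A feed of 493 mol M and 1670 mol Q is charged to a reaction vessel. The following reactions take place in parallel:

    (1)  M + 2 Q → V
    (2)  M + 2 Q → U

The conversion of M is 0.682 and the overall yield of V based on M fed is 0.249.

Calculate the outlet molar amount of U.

213 mol

Yield of V: 1ξ₁ / 493 = 0.249 → ξ₁ = 122.8 mol.
Conversion of M: 1ξ₁ + 1ξ₂ = 0.682 × 493 = 336.2 → ξ₂ = 213.5 mol.
Outlet amounts (n = n₀ + Σ ν·ξ):
  M: 493 − 1(122.8) − 1(213.5) = 156.8
  Q: 1670 − 2(122.8) − 2(213.5) = 997.5
  V: 0 + 1(122.8) = 122.8
  U: 0 + 1(213.5) = 213.5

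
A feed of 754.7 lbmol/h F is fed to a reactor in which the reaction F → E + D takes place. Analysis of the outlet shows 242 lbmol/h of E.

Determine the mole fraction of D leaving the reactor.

For E: n = n₀ + 1ξ → 242 = 0 + 1ξ, giving ξ = 242 lbmol/h.
Outlet amounts (n = n₀ + ν ξ):
  F: 754.7 − 1(242) = 512.7
  E: 0 + 1(242) = 242
  D: 0 + 1(242) = 242
Total out = 996.7 lbmol/h; y_D = 242 / 996.7 = 0.2428.

0.243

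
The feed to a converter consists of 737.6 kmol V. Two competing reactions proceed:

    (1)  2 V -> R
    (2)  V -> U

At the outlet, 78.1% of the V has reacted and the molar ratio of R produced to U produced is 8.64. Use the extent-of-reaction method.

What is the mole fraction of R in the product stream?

0.585

Conversion of V: V consumed = 0.781 × 737.6 = 576.1 kmol = 2ξ₁ + 1ξ₂.
Selectivity: 1ξ₁ / (1ξ₂) = 8.64 → ξ₁ = 8.64 ξ₂.
Substitute: (2·8.64 + 1) ξ₂ = 576.1 → ξ₂ = 31.51 kmol, ξ₁ = 272.3 kmol.
Outlet amounts (n = n₀ + Σ ν·ξ):
  V: 737.6 − 2(272.3) − 1(31.51) = 161.5
  R: 0 + 1(272.3) = 272.3
  U: 0 + 1(31.51) = 31.51
Total out = 465.3 kmol; y_R = 272.3 / 465.3 = 0.5851.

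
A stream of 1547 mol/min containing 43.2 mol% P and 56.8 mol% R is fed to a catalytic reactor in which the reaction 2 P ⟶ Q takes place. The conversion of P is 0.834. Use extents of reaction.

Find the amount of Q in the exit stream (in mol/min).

279 mol/min

P reacted = 0.834 × 668.3 = 557.4 mol/min; ν_P = −2, so ξ = 557.4/2 = 278.7 mol/min.
Outlet amounts (n = n₀ + ν ξ):
  P: 668.3 − 2(278.7) = 110.9
  Q: 0 + 1(278.7) = 278.7
  R: 878.7 (inert)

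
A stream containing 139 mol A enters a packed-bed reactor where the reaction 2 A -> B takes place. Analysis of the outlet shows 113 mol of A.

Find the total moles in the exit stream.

126 mol

For A: n = n₀ − 2ξ → 113 = 139 − 2ξ, giving ξ = 13 mol.
Outlet amounts (n = n₀ + ν ξ):
  A: 139 − 2(13) = 113
  B: 0 + 1(13) = 13
Total out = 113 + 13 = 126 mol.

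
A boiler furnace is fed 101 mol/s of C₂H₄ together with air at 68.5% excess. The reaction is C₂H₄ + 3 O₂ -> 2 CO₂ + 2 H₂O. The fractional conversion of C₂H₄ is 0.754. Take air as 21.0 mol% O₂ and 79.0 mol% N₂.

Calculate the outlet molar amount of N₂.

1920 mol/s

Stoichiometric O₂ = 3 × 101 = 303 mol/s; O₂ fed = 303 × 1.685 = 510.6 mol/s.
N₂ fed = 510.6 × 79/21 = 1921 mol/s.
Fuel reacted = 0.754 × 101 → ξ = 76.15 mol/s.
Outlet (n = n₀ + ν ξ):
  C₂H₄: 101 − 1(76.15) = 24.85
  O₂: 510.6 − 3(76.15) = 282.1
  N₂: 1921 (inert)
  CO₂: 0 + 2(76.15) = 152.3
  H₂O: 0 + 2(76.15) = 152.3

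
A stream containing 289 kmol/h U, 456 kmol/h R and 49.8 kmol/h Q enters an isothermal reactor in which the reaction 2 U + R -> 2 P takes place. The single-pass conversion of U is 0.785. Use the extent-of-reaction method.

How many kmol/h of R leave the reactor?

U reacted = 0.785 × 289 = 226.9 kmol/h; ν_U = −2, so ξ = 226.9/2 = 113.4 kmol/h.
Outlet amounts (n = n₀ + ν ξ):
  U: 289 − 2(113.4) = 62.13
  R: 456 − 1(113.4) = 342.6
  P: 0 + 2(113.4) = 226.9
  Q: 49.8 (inert)

343 kmol/h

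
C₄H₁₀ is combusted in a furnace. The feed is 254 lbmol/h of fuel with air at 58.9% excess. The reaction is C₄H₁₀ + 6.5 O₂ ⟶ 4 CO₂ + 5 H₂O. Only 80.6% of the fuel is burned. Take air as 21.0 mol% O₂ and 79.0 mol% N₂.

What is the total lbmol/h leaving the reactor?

13100 lbmol/h

Stoichiometric O₂ = 6.5 × 254 = 1651 lbmol/h; O₂ fed = 1651 × 1.589 = 2623 lbmol/h.
N₂ fed = 2623 × 79/21 = 9869 lbmol/h.
Fuel reacted = 0.806 × 254 → ξ = 204.7 lbmol/h.
Outlet (n = n₀ + ν ξ):
  C₄H₁₀: 254 − 1(204.7) = 49.28
  O₂: 2623 − 6.5(204.7) = 1293
  N₂: 9869 (inert)
  CO₂: 0 + 4(204.7) = 818.9
  H₂O: 0 + 5(204.7) = 1024
Total out = 49.28 + 1293 + 9869 + 818.9 + 1024 = 13050 lbmol/h.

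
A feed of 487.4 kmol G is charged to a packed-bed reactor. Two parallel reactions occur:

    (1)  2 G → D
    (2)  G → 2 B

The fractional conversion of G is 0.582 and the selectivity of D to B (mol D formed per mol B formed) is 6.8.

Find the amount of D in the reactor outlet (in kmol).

Conversion of G: G consumed = 0.582 × 487.4 = 283.7 kmol = 2ξ₁ + 1ξ₂.
Selectivity: 1ξ₁ / (2ξ₂) = 6.8 → ξ₁ = 13.6 ξ₂.
Substitute: (2·13.6 + 1) ξ₂ = 283.7 → ξ₂ = 10.06 kmol, ξ₁ = 136.8 kmol.
Outlet amounts (n = n₀ + Σ ν·ξ):
  G: 487.4 − 2(136.8) − 1(10.06) = 203.7
  D: 0 + 1(136.8) = 136.8
  B: 0 + 2(10.06) = 20.12

137 kmol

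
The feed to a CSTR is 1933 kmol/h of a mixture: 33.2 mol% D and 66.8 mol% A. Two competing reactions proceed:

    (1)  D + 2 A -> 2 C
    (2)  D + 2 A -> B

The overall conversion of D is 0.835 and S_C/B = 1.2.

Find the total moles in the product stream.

1060 kmol/h

Conversion of D: D consumed = 0.835 × 641.8 = 535.9 kmol/h = 1ξ₁ + 1ξ₂.
Selectivity: 2ξ₁ / (1ξ₂) = 1.2 → ξ₁ = 0.6 ξ₂.
Substitute: (1·0.6 + 1) ξ₂ = 535.9 → ξ₂ = 334.9 kmol/h, ξ₁ = 200.9 kmol/h.
Outlet amounts (n = n₀ + Σ ν·ξ):
  D: 641.8 − 1(200.9) − 1(334.9) = 105.9
  A: 1291 − 2(200.9) − 2(334.9) = 219.5
  C: 0 + 2(200.9) = 401.9
  B: 0 + 1(334.9) = 334.9
Total out = 105.9 + 219.5 + 401.9 + 334.9 = 1062 kmol/h.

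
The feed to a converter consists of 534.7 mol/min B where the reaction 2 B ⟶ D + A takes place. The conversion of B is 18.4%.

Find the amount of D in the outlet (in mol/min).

49.2 mol/min

B reacted = 0.184 × 534.7 = 98.38 mol/min; ν_B = −2, so ξ = 98.38/2 = 49.19 mol/min.
Outlet amounts (n = n₀ + ν ξ):
  B: 534.7 − 2(49.19) = 436.3
  D: 0 + 1(49.19) = 49.19
  A: 0 + 1(49.19) = 49.19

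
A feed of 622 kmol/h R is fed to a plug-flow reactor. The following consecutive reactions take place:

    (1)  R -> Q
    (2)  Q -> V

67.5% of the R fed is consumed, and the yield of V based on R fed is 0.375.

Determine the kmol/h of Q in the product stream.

Conversion of R: R consumed = 1ξ₁ = 0.675 × 622 → ξ₁ = 419.9 kmol/h.
Yield of V: 1ξ₂ / 622 = 0.375 → ξ₂ = 233.2 kmol/h.
Outlet amounts (n = n₀ + Σ ν·ξ):
  R: 622 − 1(419.9) = 202.1
  Q: 0 + 1(419.9) − 1(233.2) = 186.6
  V: 0 + 1(233.2) = 233.2

187 kmol/h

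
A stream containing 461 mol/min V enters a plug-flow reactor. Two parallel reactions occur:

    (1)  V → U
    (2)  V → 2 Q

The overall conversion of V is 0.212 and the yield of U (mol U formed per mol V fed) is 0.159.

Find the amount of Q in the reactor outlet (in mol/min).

Yield of U: 1ξ₁ / 461 = 0.159 → ξ₁ = 73.3 mol/min.
Conversion of V: 1ξ₁ + 1ξ₂ = 0.212 × 461 = 97.73 → ξ₂ = 24.43 mol/min.
Outlet amounts (n = n₀ + Σ ν·ξ):
  V: 461 − 1(73.3) − 1(24.43) = 363.3
  U: 0 + 1(73.3) = 73.3
  Q: 0 + 2(24.43) = 48.87

48.9 mol/min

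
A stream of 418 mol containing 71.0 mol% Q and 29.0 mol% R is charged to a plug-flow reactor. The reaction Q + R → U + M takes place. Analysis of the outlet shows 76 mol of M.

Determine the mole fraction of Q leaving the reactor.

0.528

For M: n = n₀ + 1ξ → 76 = 0 + 1ξ, giving ξ = 76 mol.
Outlet amounts (n = n₀ + ν ξ):
  Q: 296.8 − 1(76) = 220.8
  R: 121.2 − 1(76) = 45.22
  U: 0 + 1(76) = 76
  M: 0 + 1(76) = 76
Total out = 418 mol; y_Q = 220.8 / 418 = 0.5282.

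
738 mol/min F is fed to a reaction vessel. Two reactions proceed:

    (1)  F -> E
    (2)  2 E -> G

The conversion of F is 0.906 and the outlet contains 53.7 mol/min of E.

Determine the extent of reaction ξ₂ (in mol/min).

Conversion of F: F consumed = 1ξ₁ = 0.906 × 738 → ξ₁ = 668.6 mol/min.
E balance: n_E = 0 + 1ξ₁ − 2ξ₂ = 53.7 → ξ₂ = (1·668.6 − 53.7)/2 = 307.5 mol/min.
Outlet amounts (n = n₀ + Σ ν·ξ):
  F: 738 − 1(668.6) = 69.37
  E: 0 + 1(668.6) − 2(307.5) = 53.7
  G: 0 + 1(307.5) = 307.5

ξ₂ = 307 mol/min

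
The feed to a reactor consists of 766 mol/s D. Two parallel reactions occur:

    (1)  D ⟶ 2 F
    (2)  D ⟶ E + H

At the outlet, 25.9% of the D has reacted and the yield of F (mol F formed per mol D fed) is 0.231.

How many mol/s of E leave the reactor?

Yield of F: 2ξ₁ / 766 = 0.231 → ξ₁ = 88.47 mol/s.
Conversion of D: 1ξ₁ + 1ξ₂ = 0.259 × 766 = 198.4 → ξ₂ = 109.9 mol/s.
Outlet amounts (n = n₀ + Σ ν·ξ):
  D: 766 − 1(88.47) − 1(109.9) = 567.6
  F: 0 + 2(88.47) = 176.9
  E: 0 + 1(109.9) = 109.9
  H: 0 + 1(109.9) = 109.9

110 mol/s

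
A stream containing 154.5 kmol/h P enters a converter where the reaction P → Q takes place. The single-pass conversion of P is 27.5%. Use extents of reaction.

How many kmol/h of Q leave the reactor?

P reacted = 0.275 × 154.5 = 42.49 kmol/h; ν_P = −1, so ξ = 42.49/1 = 42.49 kmol/h.
Outlet amounts (n = n₀ + ν ξ):
  P: 154.5 − 1(42.49) = 112
  Q: 0 + 1(42.49) = 42.49

42.5 kmol/h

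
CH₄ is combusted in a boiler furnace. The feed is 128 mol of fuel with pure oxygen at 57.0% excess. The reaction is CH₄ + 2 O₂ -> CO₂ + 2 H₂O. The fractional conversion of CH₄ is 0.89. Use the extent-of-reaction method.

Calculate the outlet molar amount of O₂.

Stoichiometric O₂ = 2 × 128 = 256 mol; O₂ fed = 256 × 1.570 = 401.9 mol.
Fuel reacted = 0.89 × 128 → ξ = 113.9 mol.
Outlet (n = n₀ + ν ξ):
  CH₄: 128 − 1(113.9) = 14.08
  O₂: 401.9 − 2(113.9) = 174.1
  CO₂: 0 + 1(113.9) = 113.9
  H₂O: 0 + 2(113.9) = 227.8

174 mol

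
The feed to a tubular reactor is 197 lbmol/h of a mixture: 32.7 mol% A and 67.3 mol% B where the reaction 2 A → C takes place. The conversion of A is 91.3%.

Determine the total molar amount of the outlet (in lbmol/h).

A reacted = 0.913 × 64.42 = 58.81 lbmol/h; ν_A = −2, so ξ = 58.81/2 = 29.41 lbmol/h.
Outlet amounts (n = n₀ + ν ξ):
  A: 64.42 − 2(29.41) = 5.604
  C: 0 + 1(29.41) = 29.41
  B: 132.6 (inert)
Total out = 5.604 + 29.41 + 132.6 = 167.6 lbmol/h.

168 lbmol/h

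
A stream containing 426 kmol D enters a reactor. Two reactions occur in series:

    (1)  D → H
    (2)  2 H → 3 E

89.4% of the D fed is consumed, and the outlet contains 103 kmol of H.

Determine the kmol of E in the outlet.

417 kmol

Conversion of D: D consumed = 1ξ₁ = 0.894 × 426 → ξ₁ = 380.8 kmol.
H balance: n_H = 0 + 1ξ₁ − 2ξ₂ = 103 → ξ₂ = (1·380.8 − 103)/2 = 138.9 kmol.
Outlet amounts (n = n₀ + Σ ν·ξ):
  D: 426 − 1(380.8) = 45.16
  H: 0 + 1(380.8) − 2(138.9) = 103
  E: 0 + 3(138.9) = 416.8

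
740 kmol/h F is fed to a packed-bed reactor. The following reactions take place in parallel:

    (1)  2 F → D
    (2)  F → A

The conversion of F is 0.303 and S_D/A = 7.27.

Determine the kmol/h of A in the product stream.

Conversion of F: F consumed = 0.303 × 740 = 224.2 kmol/h = 2ξ₁ + 1ξ₂.
Selectivity: 1ξ₁ / (1ξ₂) = 7.27 → ξ₁ = 7.27 ξ₂.
Substitute: (2·7.27 + 1) ξ₂ = 224.2 → ξ₂ = 14.43 kmol/h, ξ₁ = 104.9 kmol/h.
Outlet amounts (n = n₀ + Σ ν·ξ):
  F: 740 − 2(104.9) − 1(14.43) = 515.8
  D: 0 + 1(104.9) = 104.9
  A: 0 + 1(14.43) = 14.43

14.4 kmol/h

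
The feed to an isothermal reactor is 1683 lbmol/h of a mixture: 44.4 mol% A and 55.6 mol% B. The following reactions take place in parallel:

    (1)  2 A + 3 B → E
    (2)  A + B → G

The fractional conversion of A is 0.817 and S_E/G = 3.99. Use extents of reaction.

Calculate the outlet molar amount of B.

54 lbmol/h

Conversion of A: A consumed = 0.817 × 747.3 = 610.5 lbmol/h = 2ξ₁ + 1ξ₂.
Selectivity: 1ξ₁ / (1ξ₂) = 3.99 → ξ₁ = 3.99 ξ₂.
Substitute: (2·3.99 + 1) ξ₂ = 610.5 → ξ₂ = 67.98 lbmol/h, ξ₁ = 271.3 lbmol/h.
Outlet amounts (n = n₀ + Σ ν·ξ):
  A: 747.3 − 2(271.3) − 1(67.98) = 136.7
  B: 935.7 − 3(271.3) − 1(67.98) = 53.98
  E: 0 + 1(271.3) = 271.3
  G: 0 + 1(67.98) = 67.98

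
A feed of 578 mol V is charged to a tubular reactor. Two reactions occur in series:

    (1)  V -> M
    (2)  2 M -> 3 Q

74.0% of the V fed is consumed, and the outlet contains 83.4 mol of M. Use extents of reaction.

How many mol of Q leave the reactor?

516 mol

Conversion of V: V consumed = 1ξ₁ = 0.74 × 578 → ξ₁ = 427.7 mol.
M balance: n_M = 0 + 1ξ₁ − 2ξ₂ = 83.4 → ξ₂ = (1·427.7 − 83.4)/2 = 172.2 mol.
Outlet amounts (n = n₀ + Σ ν·ξ):
  V: 578 − 1(427.7) = 150.3
  M: 0 + 1(427.7) − 2(172.2) = 83.4
  Q: 0 + 3(172.2) = 516.5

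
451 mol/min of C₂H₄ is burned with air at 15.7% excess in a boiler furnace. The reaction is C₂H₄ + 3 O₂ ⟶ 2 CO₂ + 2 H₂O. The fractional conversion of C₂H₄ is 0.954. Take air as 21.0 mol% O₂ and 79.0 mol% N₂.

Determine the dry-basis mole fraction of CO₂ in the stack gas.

Stoichiometric O₂ = 3 × 451 = 1353 mol/min; O₂ fed = 1353 × 1.157 = 1565 mol/min.
N₂ fed = 1565 × 79/21 = 5889 mol/min.
Fuel reacted = 0.954 × 451 → ξ = 430.3 mol/min.
Outlet (n = n₀ + ν ξ):
  C₂H₄: 451 − 1(430.3) = 20.75
  O₂: 1565 − 3(430.3) = 274.7
  N₂: 5889 (inert)
  CO₂: 0 + 2(430.3) = 860.5
  H₂O: 0 + 2(430.3) = 860.5
Dry total = 7045 mol/min; y_CO₂ (dry) = 860.5 / 7045 = 0.1221.

0.122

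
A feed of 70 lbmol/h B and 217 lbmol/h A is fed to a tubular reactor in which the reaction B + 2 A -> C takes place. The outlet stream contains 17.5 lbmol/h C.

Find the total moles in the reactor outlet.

For C: n = n₀ + 1ξ → 17.5 = 0 + 1ξ, giving ξ = 17.5 lbmol/h.
Outlet amounts (n = n₀ + ν ξ):
  B: 70 − 1(17.5) = 52.5
  A: 217 − 2(17.5) = 182
  C: 0 + 1(17.5) = 17.5
Total out = 52.5 + 182 + 17.5 = 252 lbmol/h.

252 lbmol/h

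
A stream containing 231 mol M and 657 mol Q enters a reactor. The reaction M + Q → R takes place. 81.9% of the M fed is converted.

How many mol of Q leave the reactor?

468 mol

M reacted = 0.819 × 231 = 189.2 mol; ν_M = −1, so ξ = 189.2/1 = 189.2 mol.
Outlet amounts (n = n₀ + ν ξ):
  M: 231 − 1(189.2) = 41.81
  Q: 657 − 1(189.2) = 467.8
  R: 0 + 1(189.2) = 189.2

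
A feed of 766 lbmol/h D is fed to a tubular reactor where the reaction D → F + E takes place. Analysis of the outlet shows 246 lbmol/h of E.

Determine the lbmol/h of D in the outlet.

For E: n = n₀ + 1ξ → 246 = 0 + 1ξ, giving ξ = 246 lbmol/h.
Outlet amounts (n = n₀ + ν ξ):
  D: 766 − 1(246) = 520
  F: 0 + 1(246) = 246
  E: 0 + 1(246) = 246

520 lbmol/h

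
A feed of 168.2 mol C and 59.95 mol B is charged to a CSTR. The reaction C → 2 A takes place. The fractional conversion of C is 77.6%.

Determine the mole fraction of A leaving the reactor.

C reacted = 0.776 × 168.2 = 130.5 mol; ν_C = −1, so ξ = 130.5/1 = 130.5 mol.
Outlet amounts (n = n₀ + ν ξ):
  C: 168.2 − 1(130.5) = 37.68
  A: 0 + 2(130.5) = 261
  B: 59.95 (inert)
Total out = 358.7 mol; y_A = 261 / 358.7 = 0.7278.

0.728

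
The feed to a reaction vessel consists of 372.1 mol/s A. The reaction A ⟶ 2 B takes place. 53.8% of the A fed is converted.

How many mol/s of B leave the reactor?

400 mol/s

A reacted = 0.538 × 372.1 = 200.2 mol/s; ν_A = −1, so ξ = 200.2/1 = 200.2 mol/s.
Outlet amounts (n = n₀ + ν ξ):
  A: 372.1 − 1(200.2) = 171.9
  B: 0 + 2(200.2) = 400.4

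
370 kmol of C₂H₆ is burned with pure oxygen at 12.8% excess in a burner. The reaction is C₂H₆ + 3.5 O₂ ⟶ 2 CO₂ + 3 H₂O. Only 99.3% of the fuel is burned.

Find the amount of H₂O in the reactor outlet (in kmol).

Stoichiometric O₂ = 3.5 × 370 = 1295 kmol; O₂ fed = 1295 × 1.128 = 1461 kmol.
Fuel reacted = 0.993 × 370 → ξ = 367.4 kmol.
Outlet (n = n₀ + ν ξ):
  C₂H₆: 370 − 1(367.4) = 2.59
  O₂: 1461 − 3.5(367.4) = 174.8
  CO₂: 0 + 2(367.4) = 734.8
  H₂O: 0 + 3(367.4) = 1102

1100 kmol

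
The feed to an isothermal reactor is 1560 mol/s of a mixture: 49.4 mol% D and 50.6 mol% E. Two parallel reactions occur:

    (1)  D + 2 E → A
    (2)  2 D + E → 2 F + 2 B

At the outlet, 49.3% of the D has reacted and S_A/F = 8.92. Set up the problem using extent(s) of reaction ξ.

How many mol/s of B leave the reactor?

38.3 mol/s

Conversion of D: D consumed = 0.493 × 770.6 = 379.9 mol/s = 1ξ₁ + 2ξ₂.
Selectivity: 1ξ₁ / (2ξ₂) = 8.92 → ξ₁ = 17.84 ξ₂.
Substitute: (1·17.84 + 2) ξ₂ = 379.9 → ξ₂ = 19.15 mol/s, ξ₁ = 341.6 mol/s.
Outlet amounts (n = n₀ + Σ ν·ξ):
  D: 770.6 − 1(341.6) − 2(19.15) = 390.7
  E: 789.4 − 2(341.6) − 1(19.15) = 86.96
  A: 0 + 1(341.6) = 341.6
  F: 0 + 2(19.15) = 38.3
  B: 0 + 2(19.15) = 38.3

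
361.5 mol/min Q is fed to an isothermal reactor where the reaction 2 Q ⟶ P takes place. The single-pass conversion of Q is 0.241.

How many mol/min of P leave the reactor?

43.6 mol/min

Q reacted = 0.241 × 361.5 = 87.12 mol/min; ν_Q = −2, so ξ = 87.12/2 = 43.56 mol/min.
Outlet amounts (n = n₀ + ν ξ):
  Q: 361.5 − 2(43.56) = 274.4
  P: 0 + 1(43.56) = 43.56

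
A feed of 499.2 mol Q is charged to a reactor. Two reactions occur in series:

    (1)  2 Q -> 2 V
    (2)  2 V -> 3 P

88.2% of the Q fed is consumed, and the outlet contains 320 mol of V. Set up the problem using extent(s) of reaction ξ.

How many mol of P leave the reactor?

180 mol

Conversion of Q: Q consumed = 2ξ₁ = 0.882 × 499.2 → ξ₁ = 220.1 mol.
V balance: n_V = 0 + 2ξ₁ − 2ξ₂ = 320 → ξ₂ = (2·220.1 − 320)/2 = 60.15 mol.
Outlet amounts (n = n₀ + Σ ν·ξ):
  Q: 499.2 − 2(220.1) = 58.91
  V: 0 + 2(220.1) − 2(60.15) = 320
  P: 0 + 3(60.15) = 180.4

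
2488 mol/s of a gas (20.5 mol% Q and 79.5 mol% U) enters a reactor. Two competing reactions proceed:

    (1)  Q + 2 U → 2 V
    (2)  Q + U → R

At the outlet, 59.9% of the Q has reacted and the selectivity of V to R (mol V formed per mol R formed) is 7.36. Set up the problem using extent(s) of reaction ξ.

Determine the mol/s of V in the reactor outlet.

Conversion of Q: Q consumed = 0.599 × 510 = 305.5 mol/s = 1ξ₁ + 1ξ₂.
Selectivity: 2ξ₁ / (1ξ₂) = 7.36 → ξ₁ = 3.68 ξ₂.
Substitute: (1·3.68 + 1) ξ₂ = 305.5 → ξ₂ = 65.28 mol/s, ξ₁ = 240.2 mol/s.
Outlet amounts (n = n₀ + Σ ν·ξ):
  Q: 510 − 1(240.2) − 1(65.28) = 204.5
  U: 1978 − 2(240.2) − 1(65.28) = 1432
  V: 0 + 2(240.2) = 480.5
  R: 0 + 1(65.28) = 65.28

480 mol/s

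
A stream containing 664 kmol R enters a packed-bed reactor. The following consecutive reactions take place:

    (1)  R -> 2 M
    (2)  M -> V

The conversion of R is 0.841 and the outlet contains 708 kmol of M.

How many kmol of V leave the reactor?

409 kmol

Conversion of R: R consumed = 1ξ₁ = 0.841 × 664 → ξ₁ = 558.4 kmol.
M balance: n_M = 0 + 2ξ₁ − 1ξ₂ = 708 → ξ₂ = (2·558.4 − 708)/1 = 408.8 kmol.
Outlet amounts (n = n₀ + Σ ν·ξ):
  R: 664 − 1(558.4) = 105.6
  M: 0 + 2(558.4) − 1(408.8) = 708
  V: 0 + 1(408.8) = 408.8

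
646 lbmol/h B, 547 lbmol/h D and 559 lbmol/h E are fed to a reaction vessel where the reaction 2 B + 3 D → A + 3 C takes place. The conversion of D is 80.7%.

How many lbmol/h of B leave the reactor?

352 lbmol/h

D reacted = 0.807 × 547 = 441.4 lbmol/h; ν_D = −3, so ξ = 441.4/3 = 147.1 lbmol/h.
Outlet amounts (n = n₀ + ν ξ):
  B: 646 − 2(147.1) = 351.7
  D: 547 − 3(147.1) = 105.6
  A: 0 + 1(147.1) = 147.1
  C: 0 + 3(147.1) = 441.4
  E: 559 (inert)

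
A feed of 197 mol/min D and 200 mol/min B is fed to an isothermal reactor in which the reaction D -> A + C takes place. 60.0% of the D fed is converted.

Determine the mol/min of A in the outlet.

118 mol/min

D reacted = 0.6 × 197 = 118.2 mol/min; ν_D = −1, so ξ = 118.2/1 = 118.2 mol/min.
Outlet amounts (n = n₀ + ν ξ):
  D: 197 − 1(118.2) = 78.8
  A: 0 + 1(118.2) = 118.2
  C: 0 + 1(118.2) = 118.2
  B: 200 (inert)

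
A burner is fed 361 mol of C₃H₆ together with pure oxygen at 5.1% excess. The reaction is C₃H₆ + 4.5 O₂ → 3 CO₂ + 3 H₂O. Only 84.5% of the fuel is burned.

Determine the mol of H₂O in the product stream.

Stoichiometric O₂ = 4.5 × 361 = 1624 mol; O₂ fed = 1624 × 1.051 = 1707 mol.
Fuel reacted = 0.845 × 361 → ξ = 305 mol.
Outlet (n = n₀ + ν ξ):
  C₃H₆: 361 − 1(305) = 55.95
  O₂: 1707 − 4.5(305) = 334.6
  CO₂: 0 + 3(305) = 915.1
  H₂O: 0 + 3(305) = 915.1

915 mol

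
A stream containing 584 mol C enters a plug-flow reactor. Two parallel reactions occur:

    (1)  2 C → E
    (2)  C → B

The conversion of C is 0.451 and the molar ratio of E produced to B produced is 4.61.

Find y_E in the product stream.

0.255

Conversion of C: C consumed = 0.451 × 584 = 263.4 mol = 2ξ₁ + 1ξ₂.
Selectivity: 1ξ₁ / (1ξ₂) = 4.61 → ξ₁ = 4.61 ξ₂.
Substitute: (2·4.61 + 1) ξ₂ = 263.4 → ξ₂ = 25.77 mol, ξ₁ = 118.8 mol.
Outlet amounts (n = n₀ + Σ ν·ξ):
  C: 584 − 2(118.8) − 1(25.77) = 320.6
  E: 0 + 1(118.8) = 118.8
  B: 0 + 1(25.77) = 25.77
Total out = 465.2 mol; y_E = 118.8 / 465.2 = 0.2554.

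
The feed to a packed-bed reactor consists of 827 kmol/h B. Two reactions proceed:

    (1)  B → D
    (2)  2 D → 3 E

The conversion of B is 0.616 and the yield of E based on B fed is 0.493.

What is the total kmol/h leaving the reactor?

Conversion of B: B consumed = 1ξ₁ = 0.616 × 827 → ξ₁ = 509.4 kmol/h.
Yield of E: 3ξ₂ / 827 = 0.493 → ξ₂ = 135.9 kmol/h.
Outlet amounts (n = n₀ + Σ ν·ξ):
  B: 827 − 1(509.4) = 317.6
  D: 0 + 1(509.4) − 2(135.9) = 237.6
  E: 0 + 3(135.9) = 407.7
Total out = 317.6 + 237.6 + 407.7 = 962.9 kmol/h.

963 kmol/h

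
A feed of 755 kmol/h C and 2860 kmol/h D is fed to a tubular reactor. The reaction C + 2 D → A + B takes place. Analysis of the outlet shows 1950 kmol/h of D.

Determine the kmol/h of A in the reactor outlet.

For D: n = n₀ − 2ξ → 1950 = 2860 − 2ξ, giving ξ = 455 kmol/h.
Outlet amounts (n = n₀ + ν ξ):
  C: 755 − 1(455) = 300
  D: 2860 − 2(455) = 1950
  A: 0 + 1(455) = 455
  B: 0 + 1(455) = 455

455 kmol/h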